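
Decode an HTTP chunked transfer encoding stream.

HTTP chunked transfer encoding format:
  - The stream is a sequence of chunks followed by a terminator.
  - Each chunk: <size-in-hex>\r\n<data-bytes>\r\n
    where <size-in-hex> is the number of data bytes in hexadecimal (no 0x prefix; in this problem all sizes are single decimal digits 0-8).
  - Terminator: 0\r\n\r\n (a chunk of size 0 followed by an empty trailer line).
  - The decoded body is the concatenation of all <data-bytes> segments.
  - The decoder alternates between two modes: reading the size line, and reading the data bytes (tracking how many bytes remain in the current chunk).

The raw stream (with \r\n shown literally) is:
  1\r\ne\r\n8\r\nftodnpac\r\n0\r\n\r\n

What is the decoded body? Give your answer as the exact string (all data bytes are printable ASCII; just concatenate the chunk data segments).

Chunk 1: stream[0..1]='1' size=0x1=1, data at stream[3..4]='e' -> body[0..1], body so far='e'
Chunk 2: stream[6..7]='8' size=0x8=8, data at stream[9..17]='ftodnpac' -> body[1..9], body so far='eftodnpac'
Chunk 3: stream[19..20]='0' size=0 (terminator). Final body='eftodnpac' (9 bytes)

Answer: eftodnpac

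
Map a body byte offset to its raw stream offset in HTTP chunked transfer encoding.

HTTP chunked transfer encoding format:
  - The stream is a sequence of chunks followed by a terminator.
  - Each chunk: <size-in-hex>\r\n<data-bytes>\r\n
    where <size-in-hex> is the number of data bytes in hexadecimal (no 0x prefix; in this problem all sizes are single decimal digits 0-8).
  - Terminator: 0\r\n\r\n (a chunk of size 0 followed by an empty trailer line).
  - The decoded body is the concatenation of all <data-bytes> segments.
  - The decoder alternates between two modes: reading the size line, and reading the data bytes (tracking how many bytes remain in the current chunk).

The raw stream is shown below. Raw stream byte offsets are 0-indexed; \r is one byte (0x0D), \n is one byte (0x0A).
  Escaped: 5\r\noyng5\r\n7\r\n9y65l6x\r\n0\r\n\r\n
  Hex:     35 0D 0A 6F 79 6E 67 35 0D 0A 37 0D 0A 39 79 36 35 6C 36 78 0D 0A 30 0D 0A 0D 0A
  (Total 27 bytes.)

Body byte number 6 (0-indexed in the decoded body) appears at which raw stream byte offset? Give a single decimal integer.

Chunk 1: stream[0..1]='5' size=0x5=5, data at stream[3..8]='oyng5' -> body[0..5], body so far='oyng5'
Chunk 2: stream[10..11]='7' size=0x7=7, data at stream[13..20]='9y65l6x' -> body[5..12], body so far='oyng59y65l6x'
Chunk 3: stream[22..23]='0' size=0 (terminator). Final body='oyng59y65l6x' (12 bytes)
Body byte 6 at stream offset 14

Answer: 14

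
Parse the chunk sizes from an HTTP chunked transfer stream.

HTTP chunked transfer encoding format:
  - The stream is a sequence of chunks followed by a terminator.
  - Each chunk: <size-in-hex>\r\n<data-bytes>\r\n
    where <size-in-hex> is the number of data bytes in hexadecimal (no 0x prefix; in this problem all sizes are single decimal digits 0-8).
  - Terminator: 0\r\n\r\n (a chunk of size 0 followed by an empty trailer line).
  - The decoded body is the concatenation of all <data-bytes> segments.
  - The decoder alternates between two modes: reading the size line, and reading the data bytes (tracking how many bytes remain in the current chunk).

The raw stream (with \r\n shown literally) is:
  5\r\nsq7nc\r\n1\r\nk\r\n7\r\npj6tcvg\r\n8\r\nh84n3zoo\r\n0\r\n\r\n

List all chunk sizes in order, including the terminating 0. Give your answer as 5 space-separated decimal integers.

Answer: 5 1 7 8 0

Derivation:
Chunk 1: stream[0..1]='5' size=0x5=5, data at stream[3..8]='sq7nc' -> body[0..5], body so far='sq7nc'
Chunk 2: stream[10..11]='1' size=0x1=1, data at stream[13..14]='k' -> body[5..6], body so far='sq7nck'
Chunk 3: stream[16..17]='7' size=0x7=7, data at stream[19..26]='pj6tcvg' -> body[6..13], body so far='sq7nckpj6tcvg'
Chunk 4: stream[28..29]='8' size=0x8=8, data at stream[31..39]='h84n3zoo' -> body[13..21], body so far='sq7nckpj6tcvgh84n3zoo'
Chunk 5: stream[41..42]='0' size=0 (terminator). Final body='sq7nckpj6tcvgh84n3zoo' (21 bytes)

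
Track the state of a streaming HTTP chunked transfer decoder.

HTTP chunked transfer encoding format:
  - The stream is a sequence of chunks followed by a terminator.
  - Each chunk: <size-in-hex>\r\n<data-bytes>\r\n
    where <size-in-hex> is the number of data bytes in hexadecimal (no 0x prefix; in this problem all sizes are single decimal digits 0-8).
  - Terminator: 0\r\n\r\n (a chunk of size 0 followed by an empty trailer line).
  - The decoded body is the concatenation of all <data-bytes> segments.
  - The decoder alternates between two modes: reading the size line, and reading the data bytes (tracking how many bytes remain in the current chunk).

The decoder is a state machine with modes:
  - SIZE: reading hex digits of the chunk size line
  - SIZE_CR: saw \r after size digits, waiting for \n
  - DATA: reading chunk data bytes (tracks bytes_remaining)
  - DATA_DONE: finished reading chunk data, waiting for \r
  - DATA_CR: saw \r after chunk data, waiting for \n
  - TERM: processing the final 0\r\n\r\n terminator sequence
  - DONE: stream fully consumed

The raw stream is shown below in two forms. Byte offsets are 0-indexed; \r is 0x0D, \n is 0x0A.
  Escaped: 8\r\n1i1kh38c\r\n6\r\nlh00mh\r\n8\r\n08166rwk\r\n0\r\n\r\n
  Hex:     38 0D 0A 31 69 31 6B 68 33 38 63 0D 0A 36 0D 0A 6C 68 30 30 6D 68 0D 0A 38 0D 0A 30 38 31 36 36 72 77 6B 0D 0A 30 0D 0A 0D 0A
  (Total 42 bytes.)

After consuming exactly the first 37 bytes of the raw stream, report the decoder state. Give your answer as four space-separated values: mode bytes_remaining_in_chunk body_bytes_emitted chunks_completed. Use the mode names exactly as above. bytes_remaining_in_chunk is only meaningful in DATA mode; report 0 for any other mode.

Byte 0 = '8': mode=SIZE remaining=0 emitted=0 chunks_done=0
Byte 1 = 0x0D: mode=SIZE_CR remaining=0 emitted=0 chunks_done=0
Byte 2 = 0x0A: mode=DATA remaining=8 emitted=0 chunks_done=0
Byte 3 = '1': mode=DATA remaining=7 emitted=1 chunks_done=0
Byte 4 = 'i': mode=DATA remaining=6 emitted=2 chunks_done=0
Byte 5 = '1': mode=DATA remaining=5 emitted=3 chunks_done=0
Byte 6 = 'k': mode=DATA remaining=4 emitted=4 chunks_done=0
Byte 7 = 'h': mode=DATA remaining=3 emitted=5 chunks_done=0
Byte 8 = '3': mode=DATA remaining=2 emitted=6 chunks_done=0
Byte 9 = '8': mode=DATA remaining=1 emitted=7 chunks_done=0
Byte 10 = 'c': mode=DATA_DONE remaining=0 emitted=8 chunks_done=0
Byte 11 = 0x0D: mode=DATA_CR remaining=0 emitted=8 chunks_done=0
Byte 12 = 0x0A: mode=SIZE remaining=0 emitted=8 chunks_done=1
Byte 13 = '6': mode=SIZE remaining=0 emitted=8 chunks_done=1
Byte 14 = 0x0D: mode=SIZE_CR remaining=0 emitted=8 chunks_done=1
Byte 15 = 0x0A: mode=DATA remaining=6 emitted=8 chunks_done=1
Byte 16 = 'l': mode=DATA remaining=5 emitted=9 chunks_done=1
Byte 17 = 'h': mode=DATA remaining=4 emitted=10 chunks_done=1
Byte 18 = '0': mode=DATA remaining=3 emitted=11 chunks_done=1
Byte 19 = '0': mode=DATA remaining=2 emitted=12 chunks_done=1
Byte 20 = 'm': mode=DATA remaining=1 emitted=13 chunks_done=1
Byte 21 = 'h': mode=DATA_DONE remaining=0 emitted=14 chunks_done=1
Byte 22 = 0x0D: mode=DATA_CR remaining=0 emitted=14 chunks_done=1
Byte 23 = 0x0A: mode=SIZE remaining=0 emitted=14 chunks_done=2
Byte 24 = '8': mode=SIZE remaining=0 emitted=14 chunks_done=2
Byte 25 = 0x0D: mode=SIZE_CR remaining=0 emitted=14 chunks_done=2
Byte 26 = 0x0A: mode=DATA remaining=8 emitted=14 chunks_done=2
Byte 27 = '0': mode=DATA remaining=7 emitted=15 chunks_done=2
Byte 28 = '8': mode=DATA remaining=6 emitted=16 chunks_done=2
Byte 29 = '1': mode=DATA remaining=5 emitted=17 chunks_done=2
Byte 30 = '6': mode=DATA remaining=4 emitted=18 chunks_done=2
Byte 31 = '6': mode=DATA remaining=3 emitted=19 chunks_done=2
Byte 32 = 'r': mode=DATA remaining=2 emitted=20 chunks_done=2
Byte 33 = 'w': mode=DATA remaining=1 emitted=21 chunks_done=2
Byte 34 = 'k': mode=DATA_DONE remaining=0 emitted=22 chunks_done=2
Byte 35 = 0x0D: mode=DATA_CR remaining=0 emitted=22 chunks_done=2
Byte 36 = 0x0A: mode=SIZE remaining=0 emitted=22 chunks_done=3

Answer: SIZE 0 22 3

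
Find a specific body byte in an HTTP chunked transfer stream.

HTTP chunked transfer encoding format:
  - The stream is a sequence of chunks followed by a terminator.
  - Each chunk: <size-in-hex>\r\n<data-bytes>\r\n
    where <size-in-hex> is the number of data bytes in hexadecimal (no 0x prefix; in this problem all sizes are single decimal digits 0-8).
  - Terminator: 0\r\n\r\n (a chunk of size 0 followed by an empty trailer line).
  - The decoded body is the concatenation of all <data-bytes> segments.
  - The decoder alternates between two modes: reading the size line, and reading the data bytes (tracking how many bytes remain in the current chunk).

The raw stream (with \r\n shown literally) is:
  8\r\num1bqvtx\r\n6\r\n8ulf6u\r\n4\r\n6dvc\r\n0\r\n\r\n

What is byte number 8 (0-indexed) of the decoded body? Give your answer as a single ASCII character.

Chunk 1: stream[0..1]='8' size=0x8=8, data at stream[3..11]='um1bqvtx' -> body[0..8], body so far='um1bqvtx'
Chunk 2: stream[13..14]='6' size=0x6=6, data at stream[16..22]='8ulf6u' -> body[8..14], body so far='um1bqvtx8ulf6u'
Chunk 3: stream[24..25]='4' size=0x4=4, data at stream[27..31]='6dvc' -> body[14..18], body so far='um1bqvtx8ulf6u6dvc'
Chunk 4: stream[33..34]='0' size=0 (terminator). Final body='um1bqvtx8ulf6u6dvc' (18 bytes)
Body byte 8 = '8'

Answer: 8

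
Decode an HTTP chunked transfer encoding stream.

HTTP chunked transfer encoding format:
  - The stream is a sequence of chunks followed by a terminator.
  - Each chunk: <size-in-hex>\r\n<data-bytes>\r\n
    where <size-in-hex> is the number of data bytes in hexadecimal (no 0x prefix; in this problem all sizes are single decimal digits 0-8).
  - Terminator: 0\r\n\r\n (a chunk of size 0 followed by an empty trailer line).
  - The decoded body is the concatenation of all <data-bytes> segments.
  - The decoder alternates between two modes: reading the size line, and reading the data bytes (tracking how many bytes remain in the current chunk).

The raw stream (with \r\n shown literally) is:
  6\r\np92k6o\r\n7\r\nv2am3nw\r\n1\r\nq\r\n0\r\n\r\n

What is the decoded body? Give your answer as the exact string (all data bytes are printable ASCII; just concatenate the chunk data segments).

Chunk 1: stream[0..1]='6' size=0x6=6, data at stream[3..9]='p92k6o' -> body[0..6], body so far='p92k6o'
Chunk 2: stream[11..12]='7' size=0x7=7, data at stream[14..21]='v2am3nw' -> body[6..13], body so far='p92k6ov2am3nw'
Chunk 3: stream[23..24]='1' size=0x1=1, data at stream[26..27]='q' -> body[13..14], body so far='p92k6ov2am3nwq'
Chunk 4: stream[29..30]='0' size=0 (terminator). Final body='p92k6ov2am3nwq' (14 bytes)

Answer: p92k6ov2am3nwq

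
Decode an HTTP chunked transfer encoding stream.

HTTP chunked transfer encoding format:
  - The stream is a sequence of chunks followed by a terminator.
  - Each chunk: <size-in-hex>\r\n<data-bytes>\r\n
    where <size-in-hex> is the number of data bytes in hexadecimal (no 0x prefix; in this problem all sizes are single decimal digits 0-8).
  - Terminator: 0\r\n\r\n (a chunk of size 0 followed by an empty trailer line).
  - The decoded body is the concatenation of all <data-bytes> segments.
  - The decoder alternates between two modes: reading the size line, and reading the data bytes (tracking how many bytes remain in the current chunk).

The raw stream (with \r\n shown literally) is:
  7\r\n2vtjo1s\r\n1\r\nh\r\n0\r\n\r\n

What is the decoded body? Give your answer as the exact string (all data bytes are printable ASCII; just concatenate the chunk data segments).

Answer: 2vtjo1sh

Derivation:
Chunk 1: stream[0..1]='7' size=0x7=7, data at stream[3..10]='2vtjo1s' -> body[0..7], body so far='2vtjo1s'
Chunk 2: stream[12..13]='1' size=0x1=1, data at stream[15..16]='h' -> body[7..8], body so far='2vtjo1sh'
Chunk 3: stream[18..19]='0' size=0 (terminator). Final body='2vtjo1sh' (8 bytes)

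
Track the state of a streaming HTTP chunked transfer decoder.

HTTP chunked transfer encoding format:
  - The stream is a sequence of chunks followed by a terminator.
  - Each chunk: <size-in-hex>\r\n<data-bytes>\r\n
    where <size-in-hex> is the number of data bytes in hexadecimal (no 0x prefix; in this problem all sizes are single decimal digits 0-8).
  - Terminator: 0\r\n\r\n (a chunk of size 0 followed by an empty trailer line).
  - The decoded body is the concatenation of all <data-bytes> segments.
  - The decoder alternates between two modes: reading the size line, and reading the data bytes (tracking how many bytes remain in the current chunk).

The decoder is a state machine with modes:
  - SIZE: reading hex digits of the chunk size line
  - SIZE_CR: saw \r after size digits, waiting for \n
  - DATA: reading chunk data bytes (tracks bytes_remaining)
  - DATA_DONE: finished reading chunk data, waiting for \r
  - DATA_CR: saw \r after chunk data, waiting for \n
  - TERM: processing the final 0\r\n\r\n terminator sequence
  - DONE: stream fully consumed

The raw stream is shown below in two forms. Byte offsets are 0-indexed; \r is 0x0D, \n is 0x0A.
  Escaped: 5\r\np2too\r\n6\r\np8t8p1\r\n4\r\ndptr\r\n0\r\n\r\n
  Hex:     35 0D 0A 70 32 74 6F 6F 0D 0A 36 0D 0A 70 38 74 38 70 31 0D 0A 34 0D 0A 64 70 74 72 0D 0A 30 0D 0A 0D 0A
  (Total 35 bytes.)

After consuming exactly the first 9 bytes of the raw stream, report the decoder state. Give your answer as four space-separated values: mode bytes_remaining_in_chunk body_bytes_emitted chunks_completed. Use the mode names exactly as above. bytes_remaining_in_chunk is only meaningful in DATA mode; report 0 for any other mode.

Answer: DATA_CR 0 5 0

Derivation:
Byte 0 = '5': mode=SIZE remaining=0 emitted=0 chunks_done=0
Byte 1 = 0x0D: mode=SIZE_CR remaining=0 emitted=0 chunks_done=0
Byte 2 = 0x0A: mode=DATA remaining=5 emitted=0 chunks_done=0
Byte 3 = 'p': mode=DATA remaining=4 emitted=1 chunks_done=0
Byte 4 = '2': mode=DATA remaining=3 emitted=2 chunks_done=0
Byte 5 = 't': mode=DATA remaining=2 emitted=3 chunks_done=0
Byte 6 = 'o': mode=DATA remaining=1 emitted=4 chunks_done=0
Byte 7 = 'o': mode=DATA_DONE remaining=0 emitted=5 chunks_done=0
Byte 8 = 0x0D: mode=DATA_CR remaining=0 emitted=5 chunks_done=0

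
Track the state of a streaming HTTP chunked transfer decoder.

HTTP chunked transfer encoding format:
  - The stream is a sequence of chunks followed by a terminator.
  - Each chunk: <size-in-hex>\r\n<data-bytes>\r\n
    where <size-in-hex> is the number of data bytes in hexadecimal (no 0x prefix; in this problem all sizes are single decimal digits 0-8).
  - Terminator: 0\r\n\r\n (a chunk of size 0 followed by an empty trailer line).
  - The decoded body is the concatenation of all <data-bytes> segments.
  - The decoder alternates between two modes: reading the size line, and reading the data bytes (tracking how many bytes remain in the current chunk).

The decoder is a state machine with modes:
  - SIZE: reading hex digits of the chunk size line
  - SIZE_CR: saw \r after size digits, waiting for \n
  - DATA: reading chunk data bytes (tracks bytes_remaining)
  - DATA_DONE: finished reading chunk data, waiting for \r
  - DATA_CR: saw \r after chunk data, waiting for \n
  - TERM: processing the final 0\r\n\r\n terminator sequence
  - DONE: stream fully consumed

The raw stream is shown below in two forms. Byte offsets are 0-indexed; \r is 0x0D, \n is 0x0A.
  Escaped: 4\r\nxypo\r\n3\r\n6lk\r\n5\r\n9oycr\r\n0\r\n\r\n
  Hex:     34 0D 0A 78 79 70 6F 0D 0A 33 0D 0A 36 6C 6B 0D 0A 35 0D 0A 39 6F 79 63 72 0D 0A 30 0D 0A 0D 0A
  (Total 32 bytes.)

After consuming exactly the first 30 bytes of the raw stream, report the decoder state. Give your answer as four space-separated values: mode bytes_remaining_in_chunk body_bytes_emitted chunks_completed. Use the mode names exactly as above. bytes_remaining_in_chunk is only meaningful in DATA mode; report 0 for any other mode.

Answer: TERM 0 12 3

Derivation:
Byte 0 = '4': mode=SIZE remaining=0 emitted=0 chunks_done=0
Byte 1 = 0x0D: mode=SIZE_CR remaining=0 emitted=0 chunks_done=0
Byte 2 = 0x0A: mode=DATA remaining=4 emitted=0 chunks_done=0
Byte 3 = 'x': mode=DATA remaining=3 emitted=1 chunks_done=0
Byte 4 = 'y': mode=DATA remaining=2 emitted=2 chunks_done=0
Byte 5 = 'p': mode=DATA remaining=1 emitted=3 chunks_done=0
Byte 6 = 'o': mode=DATA_DONE remaining=0 emitted=4 chunks_done=0
Byte 7 = 0x0D: mode=DATA_CR remaining=0 emitted=4 chunks_done=0
Byte 8 = 0x0A: mode=SIZE remaining=0 emitted=4 chunks_done=1
Byte 9 = '3': mode=SIZE remaining=0 emitted=4 chunks_done=1
Byte 10 = 0x0D: mode=SIZE_CR remaining=0 emitted=4 chunks_done=1
Byte 11 = 0x0A: mode=DATA remaining=3 emitted=4 chunks_done=1
Byte 12 = '6': mode=DATA remaining=2 emitted=5 chunks_done=1
Byte 13 = 'l': mode=DATA remaining=1 emitted=6 chunks_done=1
Byte 14 = 'k': mode=DATA_DONE remaining=0 emitted=7 chunks_done=1
Byte 15 = 0x0D: mode=DATA_CR remaining=0 emitted=7 chunks_done=1
Byte 16 = 0x0A: mode=SIZE remaining=0 emitted=7 chunks_done=2
Byte 17 = '5': mode=SIZE remaining=0 emitted=7 chunks_done=2
Byte 18 = 0x0D: mode=SIZE_CR remaining=0 emitted=7 chunks_done=2
Byte 19 = 0x0A: mode=DATA remaining=5 emitted=7 chunks_done=2
Byte 20 = '9': mode=DATA remaining=4 emitted=8 chunks_done=2
Byte 21 = 'o': mode=DATA remaining=3 emitted=9 chunks_done=2
Byte 22 = 'y': mode=DATA remaining=2 emitted=10 chunks_done=2
Byte 23 = 'c': mode=DATA remaining=1 emitted=11 chunks_done=2
Byte 24 = 'r': mode=DATA_DONE remaining=0 emitted=12 chunks_done=2
Byte 25 = 0x0D: mode=DATA_CR remaining=0 emitted=12 chunks_done=2
Byte 26 = 0x0A: mode=SIZE remaining=0 emitted=12 chunks_done=3
Byte 27 = '0': mode=SIZE remaining=0 emitted=12 chunks_done=3
Byte 28 = 0x0D: mode=SIZE_CR remaining=0 emitted=12 chunks_done=3
Byte 29 = 0x0A: mode=TERM remaining=0 emitted=12 chunks_done=3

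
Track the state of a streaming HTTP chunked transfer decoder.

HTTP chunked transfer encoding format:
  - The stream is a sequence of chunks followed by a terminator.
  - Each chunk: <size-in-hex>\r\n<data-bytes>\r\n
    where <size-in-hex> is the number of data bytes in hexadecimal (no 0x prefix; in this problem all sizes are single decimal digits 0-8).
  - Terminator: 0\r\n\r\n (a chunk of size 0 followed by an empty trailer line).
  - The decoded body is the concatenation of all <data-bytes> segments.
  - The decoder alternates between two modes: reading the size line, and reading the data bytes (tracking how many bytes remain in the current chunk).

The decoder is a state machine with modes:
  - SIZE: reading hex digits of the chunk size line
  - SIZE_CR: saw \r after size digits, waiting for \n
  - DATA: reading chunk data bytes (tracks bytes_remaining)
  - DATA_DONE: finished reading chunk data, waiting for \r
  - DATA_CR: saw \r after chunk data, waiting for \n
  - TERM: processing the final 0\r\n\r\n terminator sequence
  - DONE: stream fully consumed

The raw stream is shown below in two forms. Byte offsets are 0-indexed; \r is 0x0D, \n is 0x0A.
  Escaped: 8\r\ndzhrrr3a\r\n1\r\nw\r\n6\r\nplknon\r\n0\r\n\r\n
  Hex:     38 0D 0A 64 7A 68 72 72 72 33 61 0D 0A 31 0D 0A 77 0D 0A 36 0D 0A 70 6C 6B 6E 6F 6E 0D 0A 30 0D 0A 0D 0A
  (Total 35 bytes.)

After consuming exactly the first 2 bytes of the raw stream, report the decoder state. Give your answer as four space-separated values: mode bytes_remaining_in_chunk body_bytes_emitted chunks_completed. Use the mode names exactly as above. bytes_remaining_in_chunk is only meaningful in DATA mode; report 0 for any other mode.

Byte 0 = '8': mode=SIZE remaining=0 emitted=0 chunks_done=0
Byte 1 = 0x0D: mode=SIZE_CR remaining=0 emitted=0 chunks_done=0

Answer: SIZE_CR 0 0 0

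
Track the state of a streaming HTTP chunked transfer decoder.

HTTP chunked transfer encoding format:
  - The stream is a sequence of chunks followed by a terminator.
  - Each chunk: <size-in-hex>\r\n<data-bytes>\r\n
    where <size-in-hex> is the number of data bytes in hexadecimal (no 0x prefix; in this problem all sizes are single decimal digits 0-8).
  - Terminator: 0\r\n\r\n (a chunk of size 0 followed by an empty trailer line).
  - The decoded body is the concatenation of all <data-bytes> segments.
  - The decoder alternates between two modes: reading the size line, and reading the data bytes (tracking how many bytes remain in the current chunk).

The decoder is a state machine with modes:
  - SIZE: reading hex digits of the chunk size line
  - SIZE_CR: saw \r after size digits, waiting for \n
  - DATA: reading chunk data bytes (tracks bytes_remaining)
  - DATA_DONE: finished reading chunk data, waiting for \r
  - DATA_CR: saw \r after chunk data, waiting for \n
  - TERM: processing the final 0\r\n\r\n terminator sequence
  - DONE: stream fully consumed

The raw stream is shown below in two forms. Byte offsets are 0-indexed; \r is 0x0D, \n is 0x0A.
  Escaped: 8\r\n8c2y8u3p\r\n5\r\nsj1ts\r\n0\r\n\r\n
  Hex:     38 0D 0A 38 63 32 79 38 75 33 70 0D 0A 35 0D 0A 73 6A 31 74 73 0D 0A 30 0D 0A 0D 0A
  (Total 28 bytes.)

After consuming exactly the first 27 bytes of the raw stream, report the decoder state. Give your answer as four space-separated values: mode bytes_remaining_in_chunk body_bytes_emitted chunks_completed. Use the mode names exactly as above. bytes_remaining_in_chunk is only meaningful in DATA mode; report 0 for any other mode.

Byte 0 = '8': mode=SIZE remaining=0 emitted=0 chunks_done=0
Byte 1 = 0x0D: mode=SIZE_CR remaining=0 emitted=0 chunks_done=0
Byte 2 = 0x0A: mode=DATA remaining=8 emitted=0 chunks_done=0
Byte 3 = '8': mode=DATA remaining=7 emitted=1 chunks_done=0
Byte 4 = 'c': mode=DATA remaining=6 emitted=2 chunks_done=0
Byte 5 = '2': mode=DATA remaining=5 emitted=3 chunks_done=0
Byte 6 = 'y': mode=DATA remaining=4 emitted=4 chunks_done=0
Byte 7 = '8': mode=DATA remaining=3 emitted=5 chunks_done=0
Byte 8 = 'u': mode=DATA remaining=2 emitted=6 chunks_done=0
Byte 9 = '3': mode=DATA remaining=1 emitted=7 chunks_done=0
Byte 10 = 'p': mode=DATA_DONE remaining=0 emitted=8 chunks_done=0
Byte 11 = 0x0D: mode=DATA_CR remaining=0 emitted=8 chunks_done=0
Byte 12 = 0x0A: mode=SIZE remaining=0 emitted=8 chunks_done=1
Byte 13 = '5': mode=SIZE remaining=0 emitted=8 chunks_done=1
Byte 14 = 0x0D: mode=SIZE_CR remaining=0 emitted=8 chunks_done=1
Byte 15 = 0x0A: mode=DATA remaining=5 emitted=8 chunks_done=1
Byte 16 = 's': mode=DATA remaining=4 emitted=9 chunks_done=1
Byte 17 = 'j': mode=DATA remaining=3 emitted=10 chunks_done=1
Byte 18 = '1': mode=DATA remaining=2 emitted=11 chunks_done=1
Byte 19 = 't': mode=DATA remaining=1 emitted=12 chunks_done=1
Byte 20 = 's': mode=DATA_DONE remaining=0 emitted=13 chunks_done=1
Byte 21 = 0x0D: mode=DATA_CR remaining=0 emitted=13 chunks_done=1
Byte 22 = 0x0A: mode=SIZE remaining=0 emitted=13 chunks_done=2
Byte 23 = '0': mode=SIZE remaining=0 emitted=13 chunks_done=2
Byte 24 = 0x0D: mode=SIZE_CR remaining=0 emitted=13 chunks_done=2
Byte 25 = 0x0A: mode=TERM remaining=0 emitted=13 chunks_done=2
Byte 26 = 0x0D: mode=TERM remaining=0 emitted=13 chunks_done=2

Answer: TERM 0 13 2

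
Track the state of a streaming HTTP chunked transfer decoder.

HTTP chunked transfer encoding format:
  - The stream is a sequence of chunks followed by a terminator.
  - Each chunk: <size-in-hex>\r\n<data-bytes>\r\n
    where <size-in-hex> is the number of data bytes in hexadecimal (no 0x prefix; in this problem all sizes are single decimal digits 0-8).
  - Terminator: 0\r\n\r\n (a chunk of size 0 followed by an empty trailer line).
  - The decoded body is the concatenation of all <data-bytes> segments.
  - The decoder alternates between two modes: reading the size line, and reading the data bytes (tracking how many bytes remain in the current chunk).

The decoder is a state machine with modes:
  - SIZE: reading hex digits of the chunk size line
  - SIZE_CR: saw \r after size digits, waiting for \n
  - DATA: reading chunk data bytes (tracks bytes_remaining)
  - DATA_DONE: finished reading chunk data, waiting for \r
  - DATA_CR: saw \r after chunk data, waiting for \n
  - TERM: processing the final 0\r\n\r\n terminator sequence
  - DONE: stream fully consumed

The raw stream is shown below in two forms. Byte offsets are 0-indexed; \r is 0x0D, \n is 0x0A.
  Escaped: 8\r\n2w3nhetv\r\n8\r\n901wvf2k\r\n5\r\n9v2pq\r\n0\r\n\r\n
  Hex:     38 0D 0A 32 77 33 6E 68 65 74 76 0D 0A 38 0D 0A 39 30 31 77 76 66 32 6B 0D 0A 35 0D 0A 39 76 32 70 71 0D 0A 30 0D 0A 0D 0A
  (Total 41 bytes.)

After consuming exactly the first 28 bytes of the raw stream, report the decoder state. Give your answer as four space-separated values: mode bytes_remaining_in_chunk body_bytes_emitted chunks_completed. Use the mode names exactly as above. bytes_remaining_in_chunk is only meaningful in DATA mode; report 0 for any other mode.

Byte 0 = '8': mode=SIZE remaining=0 emitted=0 chunks_done=0
Byte 1 = 0x0D: mode=SIZE_CR remaining=0 emitted=0 chunks_done=0
Byte 2 = 0x0A: mode=DATA remaining=8 emitted=0 chunks_done=0
Byte 3 = '2': mode=DATA remaining=7 emitted=1 chunks_done=0
Byte 4 = 'w': mode=DATA remaining=6 emitted=2 chunks_done=0
Byte 5 = '3': mode=DATA remaining=5 emitted=3 chunks_done=0
Byte 6 = 'n': mode=DATA remaining=4 emitted=4 chunks_done=0
Byte 7 = 'h': mode=DATA remaining=3 emitted=5 chunks_done=0
Byte 8 = 'e': mode=DATA remaining=2 emitted=6 chunks_done=0
Byte 9 = 't': mode=DATA remaining=1 emitted=7 chunks_done=0
Byte 10 = 'v': mode=DATA_DONE remaining=0 emitted=8 chunks_done=0
Byte 11 = 0x0D: mode=DATA_CR remaining=0 emitted=8 chunks_done=0
Byte 12 = 0x0A: mode=SIZE remaining=0 emitted=8 chunks_done=1
Byte 13 = '8': mode=SIZE remaining=0 emitted=8 chunks_done=1
Byte 14 = 0x0D: mode=SIZE_CR remaining=0 emitted=8 chunks_done=1
Byte 15 = 0x0A: mode=DATA remaining=8 emitted=8 chunks_done=1
Byte 16 = '9': mode=DATA remaining=7 emitted=9 chunks_done=1
Byte 17 = '0': mode=DATA remaining=6 emitted=10 chunks_done=1
Byte 18 = '1': mode=DATA remaining=5 emitted=11 chunks_done=1
Byte 19 = 'w': mode=DATA remaining=4 emitted=12 chunks_done=1
Byte 20 = 'v': mode=DATA remaining=3 emitted=13 chunks_done=1
Byte 21 = 'f': mode=DATA remaining=2 emitted=14 chunks_done=1
Byte 22 = '2': mode=DATA remaining=1 emitted=15 chunks_done=1
Byte 23 = 'k': mode=DATA_DONE remaining=0 emitted=16 chunks_done=1
Byte 24 = 0x0D: mode=DATA_CR remaining=0 emitted=16 chunks_done=1
Byte 25 = 0x0A: mode=SIZE remaining=0 emitted=16 chunks_done=2
Byte 26 = '5': mode=SIZE remaining=0 emitted=16 chunks_done=2
Byte 27 = 0x0D: mode=SIZE_CR remaining=0 emitted=16 chunks_done=2

Answer: SIZE_CR 0 16 2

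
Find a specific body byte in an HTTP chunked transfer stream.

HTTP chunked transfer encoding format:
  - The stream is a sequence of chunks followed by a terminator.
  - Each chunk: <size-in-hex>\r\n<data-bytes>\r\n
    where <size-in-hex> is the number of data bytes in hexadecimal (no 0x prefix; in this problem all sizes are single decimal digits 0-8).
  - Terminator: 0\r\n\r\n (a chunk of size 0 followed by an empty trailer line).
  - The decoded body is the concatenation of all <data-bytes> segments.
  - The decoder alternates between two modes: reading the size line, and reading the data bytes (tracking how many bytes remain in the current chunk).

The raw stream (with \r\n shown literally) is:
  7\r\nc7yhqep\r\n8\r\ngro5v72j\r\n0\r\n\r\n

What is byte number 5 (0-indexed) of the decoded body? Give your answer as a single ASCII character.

Answer: e

Derivation:
Chunk 1: stream[0..1]='7' size=0x7=7, data at stream[3..10]='c7yhqep' -> body[0..7], body so far='c7yhqep'
Chunk 2: stream[12..13]='8' size=0x8=8, data at stream[15..23]='gro5v72j' -> body[7..15], body so far='c7yhqepgro5v72j'
Chunk 3: stream[25..26]='0' size=0 (terminator). Final body='c7yhqepgro5v72j' (15 bytes)
Body byte 5 = 'e'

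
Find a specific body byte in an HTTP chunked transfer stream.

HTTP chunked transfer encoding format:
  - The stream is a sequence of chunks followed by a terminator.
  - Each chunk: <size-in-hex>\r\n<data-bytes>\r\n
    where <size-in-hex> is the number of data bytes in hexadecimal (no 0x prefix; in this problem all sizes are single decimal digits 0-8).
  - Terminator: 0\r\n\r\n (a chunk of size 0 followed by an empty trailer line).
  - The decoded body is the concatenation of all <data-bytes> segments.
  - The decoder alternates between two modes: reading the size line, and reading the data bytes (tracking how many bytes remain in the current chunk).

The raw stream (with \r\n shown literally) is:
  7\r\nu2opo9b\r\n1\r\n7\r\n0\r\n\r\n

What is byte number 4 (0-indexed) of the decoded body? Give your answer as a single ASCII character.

Answer: o

Derivation:
Chunk 1: stream[0..1]='7' size=0x7=7, data at stream[3..10]='u2opo9b' -> body[0..7], body so far='u2opo9b'
Chunk 2: stream[12..13]='1' size=0x1=1, data at stream[15..16]='7' -> body[7..8], body so far='u2opo9b7'
Chunk 3: stream[18..19]='0' size=0 (terminator). Final body='u2opo9b7' (8 bytes)
Body byte 4 = 'o'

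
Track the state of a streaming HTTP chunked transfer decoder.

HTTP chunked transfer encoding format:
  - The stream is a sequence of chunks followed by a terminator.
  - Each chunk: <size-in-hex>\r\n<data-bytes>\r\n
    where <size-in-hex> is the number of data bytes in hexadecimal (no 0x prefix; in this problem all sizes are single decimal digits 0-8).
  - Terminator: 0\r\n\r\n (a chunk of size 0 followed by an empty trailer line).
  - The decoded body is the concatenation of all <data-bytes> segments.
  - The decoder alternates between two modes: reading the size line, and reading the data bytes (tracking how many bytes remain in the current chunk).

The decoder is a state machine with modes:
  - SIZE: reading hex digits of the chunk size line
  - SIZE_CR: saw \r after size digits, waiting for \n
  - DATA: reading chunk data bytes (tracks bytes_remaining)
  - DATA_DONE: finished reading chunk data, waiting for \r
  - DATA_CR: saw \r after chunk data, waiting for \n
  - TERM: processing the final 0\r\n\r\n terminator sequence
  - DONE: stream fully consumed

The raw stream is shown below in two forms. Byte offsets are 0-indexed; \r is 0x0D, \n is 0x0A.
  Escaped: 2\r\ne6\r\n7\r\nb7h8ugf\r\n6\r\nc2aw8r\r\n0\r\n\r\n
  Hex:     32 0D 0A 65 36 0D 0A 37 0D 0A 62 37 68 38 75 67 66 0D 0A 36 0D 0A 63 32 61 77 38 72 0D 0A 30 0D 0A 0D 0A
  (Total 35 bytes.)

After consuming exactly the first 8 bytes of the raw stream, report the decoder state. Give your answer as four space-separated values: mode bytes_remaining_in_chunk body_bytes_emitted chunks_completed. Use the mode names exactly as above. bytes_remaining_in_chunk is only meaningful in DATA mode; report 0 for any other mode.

Byte 0 = '2': mode=SIZE remaining=0 emitted=0 chunks_done=0
Byte 1 = 0x0D: mode=SIZE_CR remaining=0 emitted=0 chunks_done=0
Byte 2 = 0x0A: mode=DATA remaining=2 emitted=0 chunks_done=0
Byte 3 = 'e': mode=DATA remaining=1 emitted=1 chunks_done=0
Byte 4 = '6': mode=DATA_DONE remaining=0 emitted=2 chunks_done=0
Byte 5 = 0x0D: mode=DATA_CR remaining=0 emitted=2 chunks_done=0
Byte 6 = 0x0A: mode=SIZE remaining=0 emitted=2 chunks_done=1
Byte 7 = '7': mode=SIZE remaining=0 emitted=2 chunks_done=1

Answer: SIZE 0 2 1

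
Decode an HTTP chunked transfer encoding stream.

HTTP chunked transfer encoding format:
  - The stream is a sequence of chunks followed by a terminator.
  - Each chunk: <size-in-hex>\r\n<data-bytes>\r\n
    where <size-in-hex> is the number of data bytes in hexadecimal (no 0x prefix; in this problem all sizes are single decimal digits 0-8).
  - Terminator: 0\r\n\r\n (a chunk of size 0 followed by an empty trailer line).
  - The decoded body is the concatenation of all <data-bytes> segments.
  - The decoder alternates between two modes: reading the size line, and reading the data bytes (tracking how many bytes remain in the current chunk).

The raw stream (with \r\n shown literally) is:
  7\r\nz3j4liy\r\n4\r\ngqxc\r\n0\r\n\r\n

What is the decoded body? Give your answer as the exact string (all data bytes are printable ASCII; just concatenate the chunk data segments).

Chunk 1: stream[0..1]='7' size=0x7=7, data at stream[3..10]='z3j4liy' -> body[0..7], body so far='z3j4liy'
Chunk 2: stream[12..13]='4' size=0x4=4, data at stream[15..19]='gqxc' -> body[7..11], body so far='z3j4liygqxc'
Chunk 3: stream[21..22]='0' size=0 (terminator). Final body='z3j4liygqxc' (11 bytes)

Answer: z3j4liygqxc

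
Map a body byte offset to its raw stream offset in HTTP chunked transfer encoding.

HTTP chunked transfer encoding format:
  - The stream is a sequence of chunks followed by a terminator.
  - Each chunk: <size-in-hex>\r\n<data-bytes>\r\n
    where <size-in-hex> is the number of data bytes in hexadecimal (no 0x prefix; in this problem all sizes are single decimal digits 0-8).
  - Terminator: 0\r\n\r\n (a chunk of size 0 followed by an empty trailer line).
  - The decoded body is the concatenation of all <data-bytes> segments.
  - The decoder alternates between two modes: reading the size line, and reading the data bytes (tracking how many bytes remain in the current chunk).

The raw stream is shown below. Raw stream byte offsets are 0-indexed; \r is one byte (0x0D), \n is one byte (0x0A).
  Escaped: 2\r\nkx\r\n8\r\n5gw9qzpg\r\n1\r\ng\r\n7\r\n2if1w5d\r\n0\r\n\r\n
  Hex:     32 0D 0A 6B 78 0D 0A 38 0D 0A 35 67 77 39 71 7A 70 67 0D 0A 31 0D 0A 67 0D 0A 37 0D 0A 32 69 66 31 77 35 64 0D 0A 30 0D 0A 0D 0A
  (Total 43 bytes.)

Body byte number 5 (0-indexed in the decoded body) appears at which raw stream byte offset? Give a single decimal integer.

Chunk 1: stream[0..1]='2' size=0x2=2, data at stream[3..5]='kx' -> body[0..2], body so far='kx'
Chunk 2: stream[7..8]='8' size=0x8=8, data at stream[10..18]='5gw9qzpg' -> body[2..10], body so far='kx5gw9qzpg'
Chunk 3: stream[20..21]='1' size=0x1=1, data at stream[23..24]='g' -> body[10..11], body so far='kx5gw9qzpgg'
Chunk 4: stream[26..27]='7' size=0x7=7, data at stream[29..36]='2if1w5d' -> body[11..18], body so far='kx5gw9qzpgg2if1w5d'
Chunk 5: stream[38..39]='0' size=0 (terminator). Final body='kx5gw9qzpgg2if1w5d' (18 bytes)
Body byte 5 at stream offset 13

Answer: 13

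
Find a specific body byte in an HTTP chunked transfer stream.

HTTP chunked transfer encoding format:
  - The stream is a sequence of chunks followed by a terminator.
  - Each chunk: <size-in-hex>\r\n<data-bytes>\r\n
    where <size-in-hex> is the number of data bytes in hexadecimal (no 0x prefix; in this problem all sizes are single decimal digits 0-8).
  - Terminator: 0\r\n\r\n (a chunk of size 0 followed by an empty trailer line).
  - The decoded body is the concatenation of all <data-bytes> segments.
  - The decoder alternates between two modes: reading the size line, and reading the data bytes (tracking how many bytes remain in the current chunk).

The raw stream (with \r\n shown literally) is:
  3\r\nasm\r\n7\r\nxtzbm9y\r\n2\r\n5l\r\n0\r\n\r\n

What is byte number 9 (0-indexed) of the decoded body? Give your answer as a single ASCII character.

Chunk 1: stream[0..1]='3' size=0x3=3, data at stream[3..6]='asm' -> body[0..3], body so far='asm'
Chunk 2: stream[8..9]='7' size=0x7=7, data at stream[11..18]='xtzbm9y' -> body[3..10], body so far='asmxtzbm9y'
Chunk 3: stream[20..21]='2' size=0x2=2, data at stream[23..25]='5l' -> body[10..12], body so far='asmxtzbm9y5l'
Chunk 4: stream[27..28]='0' size=0 (terminator). Final body='asmxtzbm9y5l' (12 bytes)
Body byte 9 = 'y'

Answer: y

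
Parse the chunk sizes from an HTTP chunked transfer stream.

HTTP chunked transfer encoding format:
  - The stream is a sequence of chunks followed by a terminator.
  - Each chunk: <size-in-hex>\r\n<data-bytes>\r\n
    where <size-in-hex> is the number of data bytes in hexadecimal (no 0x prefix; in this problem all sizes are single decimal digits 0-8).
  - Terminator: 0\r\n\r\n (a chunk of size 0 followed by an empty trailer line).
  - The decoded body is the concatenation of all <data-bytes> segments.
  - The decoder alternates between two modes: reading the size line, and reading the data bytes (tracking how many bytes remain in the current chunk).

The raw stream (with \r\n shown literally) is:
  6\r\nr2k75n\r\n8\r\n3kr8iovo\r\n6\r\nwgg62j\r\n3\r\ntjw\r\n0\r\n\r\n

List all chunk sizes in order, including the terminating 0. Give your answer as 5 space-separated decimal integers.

Answer: 6 8 6 3 0

Derivation:
Chunk 1: stream[0..1]='6' size=0x6=6, data at stream[3..9]='r2k75n' -> body[0..6], body so far='r2k75n'
Chunk 2: stream[11..12]='8' size=0x8=8, data at stream[14..22]='3kr8iovo' -> body[6..14], body so far='r2k75n3kr8iovo'
Chunk 3: stream[24..25]='6' size=0x6=6, data at stream[27..33]='wgg62j' -> body[14..20], body so far='r2k75n3kr8iovowgg62j'
Chunk 4: stream[35..36]='3' size=0x3=3, data at stream[38..41]='tjw' -> body[20..23], body so far='r2k75n3kr8iovowgg62jtjw'
Chunk 5: stream[43..44]='0' size=0 (terminator). Final body='r2k75n3kr8iovowgg62jtjw' (23 bytes)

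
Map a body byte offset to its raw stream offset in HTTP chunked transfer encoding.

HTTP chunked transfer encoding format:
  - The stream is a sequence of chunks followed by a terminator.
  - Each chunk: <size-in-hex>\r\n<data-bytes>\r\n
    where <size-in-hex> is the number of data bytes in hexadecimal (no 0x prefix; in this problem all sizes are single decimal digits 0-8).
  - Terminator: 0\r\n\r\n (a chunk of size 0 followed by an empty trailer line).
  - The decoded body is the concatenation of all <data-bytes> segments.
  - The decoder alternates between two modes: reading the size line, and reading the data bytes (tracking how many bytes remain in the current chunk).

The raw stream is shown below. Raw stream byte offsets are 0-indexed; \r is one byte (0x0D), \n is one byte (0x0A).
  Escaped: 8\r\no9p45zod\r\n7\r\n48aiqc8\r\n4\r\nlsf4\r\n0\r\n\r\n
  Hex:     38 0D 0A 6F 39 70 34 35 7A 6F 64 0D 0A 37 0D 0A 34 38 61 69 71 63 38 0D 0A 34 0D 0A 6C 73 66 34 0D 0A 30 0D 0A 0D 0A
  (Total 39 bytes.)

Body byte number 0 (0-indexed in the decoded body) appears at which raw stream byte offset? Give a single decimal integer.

Answer: 3

Derivation:
Chunk 1: stream[0..1]='8' size=0x8=8, data at stream[3..11]='o9p45zod' -> body[0..8], body so far='o9p45zod'
Chunk 2: stream[13..14]='7' size=0x7=7, data at stream[16..23]='48aiqc8' -> body[8..15], body so far='o9p45zod48aiqc8'
Chunk 3: stream[25..26]='4' size=0x4=4, data at stream[28..32]='lsf4' -> body[15..19], body so far='o9p45zod48aiqc8lsf4'
Chunk 4: stream[34..35]='0' size=0 (terminator). Final body='o9p45zod48aiqc8lsf4' (19 bytes)
Body byte 0 at stream offset 3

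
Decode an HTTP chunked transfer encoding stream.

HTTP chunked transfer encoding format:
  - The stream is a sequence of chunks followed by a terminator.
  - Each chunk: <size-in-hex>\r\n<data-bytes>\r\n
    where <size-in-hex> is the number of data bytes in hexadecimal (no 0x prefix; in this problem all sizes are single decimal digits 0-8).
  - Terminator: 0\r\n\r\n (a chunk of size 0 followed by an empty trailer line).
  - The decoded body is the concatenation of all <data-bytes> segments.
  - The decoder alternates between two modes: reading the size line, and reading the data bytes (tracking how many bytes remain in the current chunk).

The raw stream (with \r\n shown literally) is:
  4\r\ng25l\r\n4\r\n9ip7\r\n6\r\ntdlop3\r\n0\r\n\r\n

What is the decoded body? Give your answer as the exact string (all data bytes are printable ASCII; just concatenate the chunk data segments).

Answer: g25l9ip7tdlop3

Derivation:
Chunk 1: stream[0..1]='4' size=0x4=4, data at stream[3..7]='g25l' -> body[0..4], body so far='g25l'
Chunk 2: stream[9..10]='4' size=0x4=4, data at stream[12..16]='9ip7' -> body[4..8], body so far='g25l9ip7'
Chunk 3: stream[18..19]='6' size=0x6=6, data at stream[21..27]='tdlop3' -> body[8..14], body so far='g25l9ip7tdlop3'
Chunk 4: stream[29..30]='0' size=0 (terminator). Final body='g25l9ip7tdlop3' (14 bytes)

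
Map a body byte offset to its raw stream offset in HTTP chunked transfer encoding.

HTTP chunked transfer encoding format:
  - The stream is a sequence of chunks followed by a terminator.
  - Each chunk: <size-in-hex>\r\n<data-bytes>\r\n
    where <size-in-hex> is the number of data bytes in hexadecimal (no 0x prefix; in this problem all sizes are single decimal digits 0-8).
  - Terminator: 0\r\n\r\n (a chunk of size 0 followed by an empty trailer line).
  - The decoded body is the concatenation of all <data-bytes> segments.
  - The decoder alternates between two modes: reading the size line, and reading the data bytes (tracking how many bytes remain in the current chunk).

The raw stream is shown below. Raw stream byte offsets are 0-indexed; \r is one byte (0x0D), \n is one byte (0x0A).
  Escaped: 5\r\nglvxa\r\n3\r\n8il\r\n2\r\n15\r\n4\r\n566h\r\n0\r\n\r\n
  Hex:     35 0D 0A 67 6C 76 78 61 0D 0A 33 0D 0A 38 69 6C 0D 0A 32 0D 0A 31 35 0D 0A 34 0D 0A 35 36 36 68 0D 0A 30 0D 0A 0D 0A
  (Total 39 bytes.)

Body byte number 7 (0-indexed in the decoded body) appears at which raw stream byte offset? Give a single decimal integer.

Chunk 1: stream[0..1]='5' size=0x5=5, data at stream[3..8]='glvxa' -> body[0..5], body so far='glvxa'
Chunk 2: stream[10..11]='3' size=0x3=3, data at stream[13..16]='8il' -> body[5..8], body so far='glvxa8il'
Chunk 3: stream[18..19]='2' size=0x2=2, data at stream[21..23]='15' -> body[8..10], body so far='glvxa8il15'
Chunk 4: stream[25..26]='4' size=0x4=4, data at stream[28..32]='566h' -> body[10..14], body so far='glvxa8il15566h'
Chunk 5: stream[34..35]='0' size=0 (terminator). Final body='glvxa8il15566h' (14 bytes)
Body byte 7 at stream offset 15

Answer: 15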